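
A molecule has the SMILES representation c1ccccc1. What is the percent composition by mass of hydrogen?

Atom tally by fragment:
  benzene ring core → C:6 H:6
Element totals:
  C: 6
  H: 6
Molecular formula: C6H6.
Molar mass = 78.114 g/mol.
Mass from H: 6 × 1.008 = 6.048 g/mol.
%H = 6.048 / 78.114 × 100 = 7.74%.

7.74%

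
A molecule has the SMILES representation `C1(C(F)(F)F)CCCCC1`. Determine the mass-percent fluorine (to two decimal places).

Atom tally by fragment:
  cyclohexane ring core → C:6 H:12
  (− 1 ring H displaced by substituents)
  + CF3 → C:1 F:3
Element totals:
  C: 7
  H: 11
  F: 3
Molecular formula: C7H11F3.
Molar mass = 152.159 g/mol.
Mass from F: 3 × 18.998 = 56.994 g/mol.
%F = 56.994 / 152.159 × 100 = 37.46%.

37.46%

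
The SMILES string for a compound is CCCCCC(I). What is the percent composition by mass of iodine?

Atom tally by fragment:
  CH3 → C:1 H:3
  CH2 → C:1 H:2
  CH2 → C:1 H:2
  CH2 → C:1 H:2
  CH2 → C:1 H:2
  CH2I → C:1 H:2 I:1
Element totals:
  C: 6
  H: 13
  I: 1
Molecular formula: C6H13I.
Molar mass = 212.074 g/mol.
Mass from I: 1 × 126.904 = 126.904 g/mol.
%I = 126.904 / 212.074 × 100 = 59.84%.

59.84%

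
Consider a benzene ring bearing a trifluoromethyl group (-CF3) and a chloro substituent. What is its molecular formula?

C7H4ClF3

Atom tally by fragment:
  benzene ring core → C:6 H:6
  (− 2 ring H displaced by substituents)
  + CF3 → C:1 F:3
  + Cl → Cl:1
Element totals:
  C: 7
  H: 4
  Cl: 1
  F: 3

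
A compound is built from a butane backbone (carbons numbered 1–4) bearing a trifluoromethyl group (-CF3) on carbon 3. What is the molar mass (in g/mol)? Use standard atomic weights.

126.12 g/mol

Atom tally by fragment:
  CH3 → C:1 H:3
  CH2 → C:1 H:2
  CH(CF3) → C:2 H:1 F:3
  CH3 → C:1 H:3
Element totals:
  C: 5
  H: 9
  F: 3
Molecular formula: C5H9F3.
  M = 5(12.011) + 9(1.008) + 3(18.998)
    = 60.055 + 9.072 + 56.994 = 126.121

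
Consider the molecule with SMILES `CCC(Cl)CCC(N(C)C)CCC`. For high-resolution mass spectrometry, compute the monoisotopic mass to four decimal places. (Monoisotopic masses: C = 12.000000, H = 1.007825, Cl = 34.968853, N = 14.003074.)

Atom tally by fragment:
  CH3 → C:1 H:3
  CH2 → C:1 H:2
  CH(Cl) → C:1 H:1 Cl:1
  CH2 → C:1 H:2
  CH2 → C:1 H:2
  CH(N(CH3)2) → C:3 H:7 N:1
  CH2 → C:1 H:2
  CH2 → C:1 H:2
  CH3 → C:1 H:3
Element totals:
  C: 11
  H: 24
  Cl: 1
  N: 1
Molecular formula: C11H24ClN.
  M = 11(12.0) + 24(1.007825) + 34.968853 + 14.003074
    = 132.000000 + 24.187800 + 34.968853 + 14.003074 = 205.159727

205.1597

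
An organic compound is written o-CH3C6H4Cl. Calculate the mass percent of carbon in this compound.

Atom tally by fragment:
  benzene ring core → C:6 H:6
  (− 2 ring H displaced by substituents)
  + CH3 → C:1 H:3
  + Cl → Cl:1
Element totals:
  C: 7
  H: 7
  Cl: 1
Molecular formula: C7H7Cl.
Molar mass = 126.583 g/mol.
Mass from C: 7 × 12.011 = 84.077 g/mol.
%C = 84.077 / 126.583 × 100 = 66.42%.

66.42%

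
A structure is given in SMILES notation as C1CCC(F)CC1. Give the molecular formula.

Atom tally by fragment:
  cyclohexane ring core → C:6 H:12
  (− 1 ring H displaced by substituents)
  + F → F:1
Element totals:
  C: 6
  H: 11
  F: 1

C6H11F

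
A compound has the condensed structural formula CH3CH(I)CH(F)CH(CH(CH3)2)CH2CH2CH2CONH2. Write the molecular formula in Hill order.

Atom tally by fragment:
  CH3 → C:1 H:3
  CH(I) → C:1 H:1 I:1
  CH(F) → C:1 H:1 F:1
  CH(CH(CH3)2) → C:4 H:8
  CH2 → C:1 H:2
  CH2 → C:1 H:2
  CH2CONH2 → C:2 H:4 O:1 N:1
Element totals:
  C: 11
  H: 21
  F: 1
  I: 1
  N: 1
  O: 1

C11H21FINO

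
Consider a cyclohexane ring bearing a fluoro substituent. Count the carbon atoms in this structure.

6

Atom tally by fragment:
  cyclohexane ring core → C:6 H:12
  (− 1 ring H displaced by substituents)
  + F → F:1
Element totals:
  C: 6
  H: 11
  F: 1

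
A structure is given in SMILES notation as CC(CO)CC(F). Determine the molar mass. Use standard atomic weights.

106.14 g/mol

Atom tally by fragment:
  CH3 → C:1 H:3
  CH(CH2OH) → C:2 H:4 O:1
  CH2 → C:1 H:2
  CH2F → C:1 H:2 F:1
Element totals:
  C: 5
  H: 11
  F: 1
  O: 1
Molecular formula: C5H11FO.
  M = 5(12.011) + 11(1.008) + 18.998 + 15.999
    = 60.055 + 11.088 + 18.998 + 15.999 = 106.140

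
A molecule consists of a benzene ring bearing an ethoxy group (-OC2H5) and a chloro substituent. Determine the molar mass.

156.61 g/mol

Atom tally by fragment:
  benzene ring core → C:6 H:6
  (− 2 ring H displaced by substituents)
  + OC2H5 → C:2 H:5 O:1
  + Cl → Cl:1
Element totals:
  C: 8
  H: 9
  Cl: 1
  O: 1
Molecular formula: C8H9ClO.
  M = 8(12.011) + 9(1.008) + 35.45 + 15.999
    = 96.088 + 9.072 + 35.450 + 15.999 = 156.609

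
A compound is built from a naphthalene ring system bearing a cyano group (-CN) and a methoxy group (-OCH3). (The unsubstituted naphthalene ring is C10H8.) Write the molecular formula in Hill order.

C12H9NO

Atom tally by fragment:
  naphthalene ring system core → C:10 H:8
  (− 2 ring H displaced by substituents)
  + CN → C:1 N:1
  + OCH3 → C:1 H:3 O:1
Element totals:
  C: 12
  H: 9
  N: 1
  O: 1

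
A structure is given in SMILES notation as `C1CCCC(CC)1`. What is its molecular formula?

C7H14

Atom tally by fragment:
  cyclopentane ring core → C:5 H:10
  (− 1 ring H displaced by substituents)
  + C2H5 → C:2 H:5
Element totals:
  C: 7
  H: 14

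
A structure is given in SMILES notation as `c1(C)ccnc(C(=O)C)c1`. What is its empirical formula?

C8H9NO

Atom tally by fragment:
  pyridine ring core → C:5 H:5 N:1
  (− 2 ring H displaced by substituents)
  + CH3 → C:1 H:3
  + COCH3 → C:2 H:3 O:1
Element totals:
  C: 8
  H: 9
  N: 1
  O: 1
Molecular formula: C8H9NO.
gcd of subscripts (8, 9, 1, 1) = 1, so the empirical formula equals the molecular formula.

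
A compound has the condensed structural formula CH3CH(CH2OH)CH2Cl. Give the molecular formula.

C4H9ClO

Element totals:
  C: 4
  H: 9
  Cl: 1
  O: 1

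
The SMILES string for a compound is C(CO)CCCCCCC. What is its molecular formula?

C9H20O

Atom tally by fragment:
  HOCH2CH2 → C:2 H:5 O:1
  CH2 → C:1 H:2
  CH2 → C:1 H:2
  CH2 → C:1 H:2
  CH2 → C:1 H:2
  CH2 → C:1 H:2
  CH2 → C:1 H:2
  CH3 → C:1 H:3
Element totals:
  C: 9
  H: 20
  O: 1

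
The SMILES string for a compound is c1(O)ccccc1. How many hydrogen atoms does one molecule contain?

Atom tally by fragment:
  benzene ring core → C:6 H:6
  (− 1 ring H displaced by substituents)
  + OH → O:1 H:1
Element totals:
  C: 6
  H: 6
  O: 1

6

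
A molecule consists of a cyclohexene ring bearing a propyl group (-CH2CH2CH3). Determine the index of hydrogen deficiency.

2

Atom tally by fragment:
  cyclohexene ring core → C:6 H:10
  (− 1 ring H displaced by substituents)
  + CH2CH2CH3 → C:3 H:7
Element totals:
  C: 9
  H: 16
Molecular formula: C9H16.
DoU = (2C + 2 + N − H − X) / 2 = (2·9 + 2 + 0 − 16 − 0) / 2 = 2.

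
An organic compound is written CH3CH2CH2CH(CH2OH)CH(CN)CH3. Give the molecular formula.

Element totals:
  C: 8
  H: 15
  N: 1
  O: 1

C8H15NO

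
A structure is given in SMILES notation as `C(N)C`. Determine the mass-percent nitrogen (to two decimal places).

31.07%

Atom tally by fragment:
  H2NCH2 → C:1 H:4 N:1
  CH3 → C:1 H:3
Element totals:
  C: 2
  H: 7
  N: 1
Molecular formula: C2H7N.
Molar mass = 45.085 g/mol.
Mass from N: 1 × 14.007 = 14.007 g/mol.
%N = 14.007 / 45.085 × 100 = 31.07%.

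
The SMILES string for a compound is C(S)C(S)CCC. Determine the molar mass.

136.27 g/mol

Atom tally by fragment:
  HSCH2 → C:1 H:3 S:1
  CH(SH) → C:1 H:2 S:1
  CH2 → C:1 H:2
  CH2 → C:1 H:2
  CH3 → C:1 H:3
Element totals:
  C: 5
  H: 12
  S: 2
Molecular formula: C5H12S2.
  M = 5(12.011) + 12(1.008) + 2(32.06)
    = 60.055 + 12.096 + 64.120 = 136.271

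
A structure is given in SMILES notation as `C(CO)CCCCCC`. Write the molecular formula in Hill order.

C8H18O

Atom tally by fragment:
  HOCH2CH2 → C:2 H:5 O:1
  CH2 → C:1 H:2
  CH2 → C:1 H:2
  CH2 → C:1 H:2
  CH2 → C:1 H:2
  CH2 → C:1 H:2
  CH3 → C:1 H:3
Element totals:
  C: 8
  H: 18
  O: 1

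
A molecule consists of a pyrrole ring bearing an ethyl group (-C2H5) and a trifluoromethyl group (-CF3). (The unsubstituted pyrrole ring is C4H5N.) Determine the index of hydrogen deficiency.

3

Atom tally by fragment:
  pyrrole ring core → C:4 H:5 N:1
  (− 2 ring H displaced by substituents)
  + C2H5 → C:2 H:5
  + CF3 → C:1 F:3
Element totals:
  C: 7
  H: 8
  F: 3
  N: 1
Molecular formula: C7H8F3N.
DoU = (2C + 2 + N − H − X) / 2 = (2·7 + 2 + 1 − 8 − 3) / 2 = 3.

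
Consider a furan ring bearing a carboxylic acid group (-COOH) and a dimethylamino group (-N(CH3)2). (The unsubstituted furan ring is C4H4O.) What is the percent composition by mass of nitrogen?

Atom tally by fragment:
  furan ring core → C:4 H:4 O:1
  (− 2 ring H displaced by substituents)
  + COOH → C:1 H:1 O:2
  + N(CH3)2 → N:1 C:2 H:6
Element totals:
  C: 7
  H: 9
  N: 1
  O: 3
Molecular formula: C7H9NO3.
Molar mass = 155.153 g/mol.
Mass from N: 1 × 14.007 = 14.007 g/mol.
%N = 14.007 / 155.153 × 100 = 9.03%.

9.03%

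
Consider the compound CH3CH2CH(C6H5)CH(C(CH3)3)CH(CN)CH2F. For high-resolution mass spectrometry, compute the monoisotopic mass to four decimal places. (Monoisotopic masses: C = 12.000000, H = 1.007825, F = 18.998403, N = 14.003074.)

Element totals:
  C: 17
  H: 24
  F: 1
  N: 1
Molecular formula: C17H24FN.
  M = 17(12.0) + 24(1.007825) + 18.998403 + 14.003074
    = 204.000000 + 24.187800 + 18.998403 + 14.003074 = 261.189277

261.1893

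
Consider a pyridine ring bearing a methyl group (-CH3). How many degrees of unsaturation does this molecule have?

4

Atom tally by fragment:
  pyridine ring core → C:5 H:5 N:1
  (− 1 ring H displaced by substituents)
  + CH3 → C:1 H:3
Element totals:
  C: 6
  H: 7
  N: 1
Molecular formula: C6H7N.
DoU = (2C + 2 + N − H − X) / 2 = (2·6 + 2 + 1 − 7 − 0) / 2 = 4.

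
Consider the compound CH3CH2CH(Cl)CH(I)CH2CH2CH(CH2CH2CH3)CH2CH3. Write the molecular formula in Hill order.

Element totals:
  C: 12
  H: 24
  Cl: 1
  I: 1

C12H24ClI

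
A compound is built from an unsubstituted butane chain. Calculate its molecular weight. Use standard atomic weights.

Atom tally by fragment:
  CH3 → C:1 H:3
  CH2 → C:1 H:2
  CH2 → C:1 H:2
  CH3 → C:1 H:3
Element totals:
  C: 4
  H: 10
Molecular formula: C4H10.
  M = 4(12.011) + 10(1.008)
    = 48.044 + 10.080 = 58.124

58.12 g/mol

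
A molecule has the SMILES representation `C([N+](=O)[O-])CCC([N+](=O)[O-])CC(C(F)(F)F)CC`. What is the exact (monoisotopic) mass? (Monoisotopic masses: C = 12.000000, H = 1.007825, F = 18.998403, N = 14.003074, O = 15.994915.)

272.0984

Atom tally by fragment:
  O2NCH2 → C:1 H:2 N:1 O:2
  CH2 → C:1 H:2
  CH2 → C:1 H:2
  CH(NO2) → C:1 H:1 N:1 O:2
  CH2 → C:1 H:2
  CH(CF3) → C:2 H:1 F:3
  CH2 → C:1 H:2
  CH3 → C:1 H:3
Element totals:
  C: 9
  H: 15
  F: 3
  N: 2
  O: 4
Molecular formula: C9H15F3N2O4.
  M = 9(12.0) + 15(1.007825) + 3(18.998403) + 2(14.003074) + 4(15.994915)
    = 108.000000 + 15.117375 + 56.995209 + 28.006148 + 63.979660 = 272.098392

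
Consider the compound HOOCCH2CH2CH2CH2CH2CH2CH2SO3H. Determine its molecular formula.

C8H16O5S

Element totals:
  C: 8
  H: 16
  O: 5
  S: 1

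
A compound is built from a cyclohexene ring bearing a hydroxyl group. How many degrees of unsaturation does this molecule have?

2

Atom tally by fragment:
  cyclohexene ring core → C:6 H:10
  (− 1 ring H displaced by substituents)
  + OH → O:1 H:1
Element totals:
  C: 6
  H: 10
  O: 1
Molecular formula: C6H10O.
DoU = (2C + 2 + N − H − X) / 2 = (2·6 + 2 + 0 − 10 − 0) / 2 = 2.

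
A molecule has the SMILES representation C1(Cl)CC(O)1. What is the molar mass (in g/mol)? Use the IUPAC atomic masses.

Atom tally by fragment:
  cyclopropane ring core → C:3 H:6
  (− 2 ring H displaced by substituents)
  + Cl → Cl:1
  + OH → O:1 H:1
Element totals:
  C: 3
  H: 5
  Cl: 1
  O: 1
Molecular formula: C3H5ClO.
  M = 3(12.011) + 5(1.008) + 35.45 + 15.999
    = 36.033 + 5.040 + 35.450 + 15.999 = 92.522

92.52 g/mol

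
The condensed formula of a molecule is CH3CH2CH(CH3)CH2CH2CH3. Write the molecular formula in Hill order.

C7H16

Atom tally by fragment:
  CH3 → C:1 H:3
  CH2 → C:1 H:2
  CH(CH3) → C:2 H:4
  CH2 → C:1 H:2
  CH2 → C:1 H:2
  CH3 → C:1 H:3
Element totals:
  C: 7
  H: 16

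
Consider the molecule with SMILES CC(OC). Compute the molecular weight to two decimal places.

60.10 g/mol

Atom tally by fragment:
  CH3 → C:1 H:3
  CH2OCH3 → C:2 H:5 O:1
Element totals:
  C: 3
  H: 8
  O: 1
Molecular formula: C3H8O.
  M = 3(12.011) + 8(1.008) + 15.999
    = 36.033 + 8.064 + 15.999 = 60.096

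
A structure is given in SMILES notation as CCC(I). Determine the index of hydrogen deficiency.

Atom tally by fragment:
  CH3 → C:1 H:3
  CH2 → C:1 H:2
  CH2I → C:1 H:2 I:1
Element totals:
  C: 3
  H: 7
  I: 1
Molecular formula: C3H7I.
DoU = (2C + 2 + N − H − X) / 2 = (2·3 + 2 + 0 − 7 − 1) / 2 = 0.

0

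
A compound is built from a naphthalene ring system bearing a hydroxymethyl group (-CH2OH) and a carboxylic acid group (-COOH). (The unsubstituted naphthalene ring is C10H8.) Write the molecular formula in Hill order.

Atom tally by fragment:
  naphthalene ring system core → C:10 H:8
  (− 2 ring H displaced by substituents)
  + CH2OH → C:1 H:3 O:1
  + COOH → C:1 H:1 O:2
Element totals:
  C: 12
  H: 10
  O: 3

C12H10O3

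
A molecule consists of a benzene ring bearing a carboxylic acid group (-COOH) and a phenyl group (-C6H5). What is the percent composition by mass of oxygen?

Atom tally by fragment:
  benzene ring core → C:6 H:6
  (− 2 ring H displaced by substituents)
  + COOH → C:1 H:1 O:2
  + C6H5 → C:6 H:5
Element totals:
  C: 13
  H: 10
  O: 2
Molecular formula: C13H10O2.
Molar mass = 198.221 g/mol.
Mass from O: 2 × 15.999 = 31.998 g/mol.
%O = 31.998 / 198.221 × 100 = 16.14%.

16.14%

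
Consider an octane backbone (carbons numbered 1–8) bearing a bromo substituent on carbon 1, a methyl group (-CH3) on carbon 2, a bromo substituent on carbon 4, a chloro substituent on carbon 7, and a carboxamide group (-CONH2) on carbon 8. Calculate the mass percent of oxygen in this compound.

Atom tally by fragment:
  BrCH2 → C:1 H:2 Br:1
  CH(CH3) → C:2 H:4
  CH2 → C:1 H:2
  CH(Br) → C:1 H:1 Br:1
  CH2 → C:1 H:2
  CH2 → C:1 H:2
  CH(Cl) → C:1 H:1 Cl:1
  CH2CONH2 → C:2 H:4 O:1 N:1
Element totals:
  C: 10
  H: 18
  Br: 2
  Cl: 1
  N: 1
  O: 1
Molecular formula: C10H18Br2ClNO.
Molar mass = 363.518 g/mol.
Mass from O: 1 × 15.999 = 15.999 g/mol.
%O = 15.999 / 363.518 × 100 = 4.40%.

4.40%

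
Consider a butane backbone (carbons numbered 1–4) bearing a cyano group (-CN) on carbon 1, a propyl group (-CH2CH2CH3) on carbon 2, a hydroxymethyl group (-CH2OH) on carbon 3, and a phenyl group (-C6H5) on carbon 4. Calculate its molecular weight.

231.34 g/mol

Atom tally by fragment:
  NCCH2 → C:2 H:2 N:1
  CH(CH2CH2CH3) → C:4 H:8
  CH(CH2OH) → C:2 H:4 O:1
  CH2C6H5 → C:7 H:7
Element totals:
  C: 15
  H: 21
  N: 1
  O: 1
Molecular formula: C15H21NO.
  M = 15(12.011) + 21(1.008) + 14.007 + 15.999
    = 180.165 + 21.168 + 14.007 + 15.999 = 231.339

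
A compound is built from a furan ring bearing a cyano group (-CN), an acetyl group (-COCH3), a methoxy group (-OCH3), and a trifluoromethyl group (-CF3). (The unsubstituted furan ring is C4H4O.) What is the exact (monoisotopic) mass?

233.0300

Atom tally by fragment:
  furan ring core → C:4 H:4 O:1
  (− 4 ring H displaced by substituents)
  + CN → C:1 N:1
  + COCH3 → C:2 H:3 O:1
  + OCH3 → C:1 H:3 O:1
  + CF3 → C:1 F:3
Element totals:
  C: 9
  H: 6
  F: 3
  N: 1
  O: 3
Molecular formula: C9H6F3NO3.
  M = 9(12.0) + 6(1.007825) + 3(18.998403) + 14.003074 + 3(15.994915)
    = 108.000000 + 6.046950 + 56.995209 + 14.003074 + 47.984745 = 233.029978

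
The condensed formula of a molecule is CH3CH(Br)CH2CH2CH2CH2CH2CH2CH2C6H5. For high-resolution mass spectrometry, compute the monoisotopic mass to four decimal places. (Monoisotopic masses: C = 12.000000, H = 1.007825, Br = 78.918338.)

Atom tally by fragment:
  CH3 → C:1 H:3
  CH(Br) → C:1 H:1 Br:1
  CH2 → C:1 H:2
  CH2 → C:1 H:2
  CH2 → C:1 H:2
  CH2 → C:1 H:2
  CH2 → C:1 H:2
  CH2 → C:1 H:2
  CH2C6H5 → C:7 H:7
Element totals:
  C: 15
  H: 23
  Br: 1
Molecular formula: C15H23Br.
  M = 15(12.0) + 23(1.007825) + 78.918338
    = 180.000000 + 23.179975 + 78.918338 = 282.098313

282.0983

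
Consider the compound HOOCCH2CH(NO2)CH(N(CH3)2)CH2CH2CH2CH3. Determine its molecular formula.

C10H20N2O4

Atom tally by fragment:
  HOOCCH2 → C:2 H:3 O:2
  CH(NO2) → C:1 H:1 N:1 O:2
  CH(N(CH3)2) → C:3 H:7 N:1
  CH2 → C:1 H:2
  CH2 → C:1 H:2
  CH2 → C:1 H:2
  CH3 → C:1 H:3
Element totals:
  C: 10
  H: 20
  N: 2
  O: 4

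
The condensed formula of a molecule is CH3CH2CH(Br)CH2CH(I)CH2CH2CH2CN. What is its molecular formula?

C9H15BrIN

Element totals:
  C: 9
  H: 15
  Br: 1
  I: 1
  N: 1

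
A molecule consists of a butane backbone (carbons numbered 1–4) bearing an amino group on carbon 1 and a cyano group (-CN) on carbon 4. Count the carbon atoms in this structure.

Atom tally by fragment:
  H2NCH2 → C:1 H:4 N:1
  CH2 → C:1 H:2
  CH2 → C:1 H:2
  CH2CN → C:2 H:2 N:1
Element totals:
  C: 5
  H: 10
  N: 2

5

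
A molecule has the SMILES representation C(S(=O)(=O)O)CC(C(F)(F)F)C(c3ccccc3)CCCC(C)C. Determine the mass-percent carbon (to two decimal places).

55.72%

Atom tally by fragment:
  HO3SCH2 → C:1 H:3 S:1 O:3
  CH2 → C:1 H:2
  CH(CF3) → C:2 H:1 F:3
  CH(C6H5) → C:7 H:6
  CH2 → C:1 H:2
  CH2 → C:1 H:2
  CH2 → C:1 H:2
  CH(CH3) → C:2 H:4
  CH3 → C:1 H:3
Element totals:
  C: 17
  H: 25
  F: 3
  O: 3
  S: 1
Molecular formula: C17H25F3O3S.
Molar mass = 366.438 g/mol.
Mass from C: 17 × 12.011 = 204.187 g/mol.
%C = 204.187 / 366.438 × 100 = 55.72%.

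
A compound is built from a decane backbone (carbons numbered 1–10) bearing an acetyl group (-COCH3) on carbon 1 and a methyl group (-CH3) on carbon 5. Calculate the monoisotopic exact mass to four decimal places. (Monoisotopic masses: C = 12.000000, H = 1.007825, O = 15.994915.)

Atom tally by fragment:
  CH3COCH2 → C:3 H:5 O:1
  CH2 → C:1 H:2
  CH2 → C:1 H:2
  CH2 → C:1 H:2
  CH(CH3) → C:2 H:4
  CH2 → C:1 H:2
  CH2 → C:1 H:2
  CH2 → C:1 H:2
  CH2 → C:1 H:2
  CH3 → C:1 H:3
Element totals:
  C: 13
  H: 26
  O: 1
Molecular formula: C13H26O.
  M = 13(12.0) + 26(1.007825) + 15.994915
    = 156.000000 + 26.203450 + 15.994915 = 198.198365

198.1984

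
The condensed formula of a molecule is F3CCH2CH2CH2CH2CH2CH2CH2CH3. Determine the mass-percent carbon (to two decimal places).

Atom tally by fragment:
  F3CCH2 → C:2 H:2 F:3
  CH2 → C:1 H:2
  CH2 → C:1 H:2
  CH2 → C:1 H:2
  CH2 → C:1 H:2
  CH2 → C:1 H:2
  CH2 → C:1 H:2
  CH3 → C:1 H:3
Element totals:
  C: 9
  H: 17
  F: 3
Molecular formula: C9H17F3.
Molar mass = 182.229 g/mol.
Mass from C: 9 × 12.011 = 108.099 g/mol.
%C = 108.099 / 182.229 × 100 = 59.32%.

59.32%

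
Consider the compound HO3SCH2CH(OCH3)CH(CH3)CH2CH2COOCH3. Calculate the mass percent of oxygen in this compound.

37.75%

Atom tally by fragment:
  HO3SCH2 → C:1 H:3 S:1 O:3
  CH(OCH3) → C:2 H:4 O:1
  CH(CH3) → C:2 H:4
  CH2 → C:1 H:2
  CH2COOCH3 → C:3 H:5 O:2
Element totals:
  C: 9
  H: 18
  O: 6
  S: 1
Molecular formula: C9H18O6S.
Molar mass = 254.297 g/mol.
Mass from O: 6 × 15.999 = 95.994 g/mol.
%O = 95.994 / 254.297 × 100 = 37.75%.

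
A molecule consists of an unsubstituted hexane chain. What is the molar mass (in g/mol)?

Atom tally by fragment:
  CH3 → C:1 H:3
  CH2 → C:1 H:2
  CH2 → C:1 H:2
  CH2 → C:1 H:2
  CH2 → C:1 H:2
  CH3 → C:1 H:3
Element totals:
  C: 6
  H: 14
Molecular formula: C6H14.
  M = 6(12.011) + 14(1.008)
    = 72.066 + 14.112 = 86.178

86.18 g/mol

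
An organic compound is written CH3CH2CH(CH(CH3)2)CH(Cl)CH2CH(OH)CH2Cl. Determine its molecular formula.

C10H20Cl2O

Element totals:
  C: 10
  H: 20
  Cl: 2
  O: 1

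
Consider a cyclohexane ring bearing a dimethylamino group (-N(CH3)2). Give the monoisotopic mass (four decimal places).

Atom tally by fragment:
  cyclohexane ring core → C:6 H:12
  (− 1 ring H displaced by substituents)
  + N(CH3)2 → N:1 C:2 H:6
Element totals:
  C: 8
  H: 17
  N: 1
Molecular formula: C8H17N.
  M = 8(12.0) + 17(1.007825) + 14.003074
    = 96.000000 + 17.133025 + 14.003074 = 127.136099

127.1361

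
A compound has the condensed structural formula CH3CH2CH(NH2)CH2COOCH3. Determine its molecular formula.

Element totals:
  C: 6
  H: 13
  N: 1
  O: 2

C6H13NO2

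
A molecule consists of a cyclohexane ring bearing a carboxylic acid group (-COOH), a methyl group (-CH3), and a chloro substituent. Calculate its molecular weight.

176.64 g/mol

Atom tally by fragment:
  cyclohexane ring core → C:6 H:12
  (− 3 ring H displaced by substituents)
  + COOH → C:1 H:1 O:2
  + CH3 → C:1 H:3
  + Cl → Cl:1
Element totals:
  C: 8
  H: 13
  Cl: 1
  O: 2
Molecular formula: C8H13ClO2.
  M = 8(12.011) + 13(1.008) + 35.45 + 2(15.999)
    = 96.088 + 13.104 + 35.450 + 31.998 = 176.640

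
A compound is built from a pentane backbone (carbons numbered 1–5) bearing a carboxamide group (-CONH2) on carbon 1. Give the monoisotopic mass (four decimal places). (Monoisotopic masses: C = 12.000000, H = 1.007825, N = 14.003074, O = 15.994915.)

115.0997

Atom tally by fragment:
  H2NOCCH2 → C:2 H:4 O:1 N:1
  CH2 → C:1 H:2
  CH2 → C:1 H:2
  CH2 → C:1 H:2
  CH3 → C:1 H:3
Element totals:
  C: 6
  H: 13
  N: 1
  O: 1
Molecular formula: C6H13NO.
  M = 6(12.0) + 13(1.007825) + 14.003074 + 15.994915
    = 72.000000 + 13.101725 + 14.003074 + 15.994915 = 115.099714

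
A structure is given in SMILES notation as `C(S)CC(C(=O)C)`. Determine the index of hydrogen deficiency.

1

Atom tally by fragment:
  HSCH2 → C:1 H:3 S:1
  CH2 → C:1 H:2
  CH2COCH3 → C:3 H:5 O:1
Element totals:
  C: 5
  H: 10
  O: 1
  S: 1
Molecular formula: C5H10OS.
DoU = (2C + 2 + N − H − X) / 2 = (2·5 + 2 + 0 − 10 − 0) / 2 = 1.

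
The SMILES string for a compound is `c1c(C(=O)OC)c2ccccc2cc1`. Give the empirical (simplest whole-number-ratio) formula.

Atom tally by fragment:
  naphthalene ring system core → C:10 H:8
  (− 1 ring H displaced by substituents)
  + COOCH3 → C:2 H:3 O:2
Element totals:
  C: 12
  H: 10
  O: 2
Molecular formula: C12H10O2.
gcd of subscripts = 2; dividing each by 2:
  C: 12/2 = 6
  H: 10/2 = 5
  O: 2/2 = 1

C6H5O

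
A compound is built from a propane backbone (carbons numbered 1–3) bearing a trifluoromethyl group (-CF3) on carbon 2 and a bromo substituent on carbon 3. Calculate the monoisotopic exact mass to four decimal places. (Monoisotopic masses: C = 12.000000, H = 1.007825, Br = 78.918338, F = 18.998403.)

189.9605

Atom tally by fragment:
  CH3 → C:1 H:3
  CH(CF3) → C:2 H:1 F:3
  CH2Br → C:1 H:2 Br:1
Element totals:
  C: 4
  H: 6
  Br: 1
  F: 3
Molecular formula: C4H6BrF3.
  M = 4(12.0) + 6(1.007825) + 78.918338 + 3(18.998403)
    = 48.000000 + 6.046950 + 78.918338 + 56.995209 = 189.960497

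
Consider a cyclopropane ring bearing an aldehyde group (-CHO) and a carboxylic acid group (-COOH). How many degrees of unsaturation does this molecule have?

3

Atom tally by fragment:
  cyclopropane ring core → C:3 H:6
  (− 2 ring H displaced by substituents)
  + CHO → C:1 H:1 O:1
  + COOH → C:1 H:1 O:2
Element totals:
  C: 5
  H: 6
  O: 3
Molecular formula: C5H6O3.
DoU = (2C + 2 + N − H − X) / 2 = (2·5 + 2 + 0 − 6 − 0) / 2 = 3.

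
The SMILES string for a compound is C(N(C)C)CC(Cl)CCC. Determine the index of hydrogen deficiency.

0

Atom tally by fragment:
  (CH3)2NCH2 → C:3 H:8 N:1
  CH2 → C:1 H:2
  CH(Cl) → C:1 H:1 Cl:1
  CH2 → C:1 H:2
  CH2 → C:1 H:2
  CH3 → C:1 H:3
Element totals:
  C: 8
  H: 18
  Cl: 1
  N: 1
Molecular formula: C8H18ClN.
DoU = (2C + 2 + N − H − X) / 2 = (2·8 + 2 + 1 − 18 − 1) / 2 = 0.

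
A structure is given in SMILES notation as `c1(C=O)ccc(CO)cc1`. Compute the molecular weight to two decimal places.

136.15 g/mol

Atom tally by fragment:
  benzene ring core → C:6 H:6
  (− 2 ring H displaced by substituents)
  + CHO → C:1 H:1 O:1
  + CH2OH → C:1 H:3 O:1
Element totals:
  C: 8
  H: 8
  O: 2
Molecular formula: C8H8O2.
  M = 8(12.011) + 8(1.008) + 2(15.999)
    = 96.088 + 8.064 + 31.998 = 136.150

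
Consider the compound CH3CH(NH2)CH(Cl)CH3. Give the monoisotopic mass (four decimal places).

Atom tally by fragment:
  CH3 → C:1 H:3
  CH(NH2) → C:1 H:3 N:1
  CH(Cl) → C:1 H:1 Cl:1
  CH3 → C:1 H:3
Element totals:
  C: 4
  H: 10
  Cl: 1
  N: 1
Molecular formula: C4H10ClN.
  M = 4(12.0) + 10(1.007825) + 34.968853 + 14.003074
    = 48.000000 + 10.078250 + 34.968853 + 14.003074 = 107.050177

107.0502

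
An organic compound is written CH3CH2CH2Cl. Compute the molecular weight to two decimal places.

Atom tally by fragment:
  CH3 → C:1 H:3
  CH2 → C:1 H:2
  CH2Cl → C:1 H:2 Cl:1
Element totals:
  C: 3
  H: 7
  Cl: 1
Molecular formula: C3H7Cl.
  M = 3(12.011) + 7(1.008) + 35.45
    = 36.033 + 7.056 + 35.450 = 78.539

78.54 g/mol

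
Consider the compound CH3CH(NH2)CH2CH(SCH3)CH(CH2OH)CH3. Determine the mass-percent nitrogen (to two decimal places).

7.90%

Atom tally by fragment:
  CH3 → C:1 H:3
  CH(NH2) → C:1 H:3 N:1
  CH2 → C:1 H:2
  CH(SCH3) → C:2 H:4 S:1
  CH(CH2OH) → C:2 H:4 O:1
  CH3 → C:1 H:3
Element totals:
  C: 8
  H: 19
  N: 1
  O: 1
  S: 1
Molecular formula: C8H19NOS.
Molar mass = 177.306 g/mol.
Mass from N: 1 × 14.007 = 14.007 g/mol.
%N = 14.007 / 177.306 × 100 = 7.90%.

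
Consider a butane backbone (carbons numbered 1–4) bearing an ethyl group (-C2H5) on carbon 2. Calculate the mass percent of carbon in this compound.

Atom tally by fragment:
  CH3 → C:1 H:3
  CH(C2H5) → C:3 H:6
  CH2 → C:1 H:2
  CH3 → C:1 H:3
Element totals:
  C: 6
  H: 14
Molecular formula: C6H14.
Molar mass = 86.178 g/mol.
Mass from C: 6 × 12.011 = 72.066 g/mol.
%C = 72.066 / 86.178 × 100 = 83.62%.

83.62%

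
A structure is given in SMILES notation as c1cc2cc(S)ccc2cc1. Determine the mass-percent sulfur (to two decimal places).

Atom tally by fragment:
  naphthalene ring system core → C:10 H:8
  (− 1 ring H displaced by substituents)
  + SH → S:1 H:1
Element totals:
  C: 10
  H: 8
  S: 1
Molecular formula: C10H8S.
Molar mass = 160.234 g/mol.
Mass from S: 1 × 32.06 = 32.060 g/mol.
%S = 32.060 / 160.234 × 100 = 20.01%.

20.01%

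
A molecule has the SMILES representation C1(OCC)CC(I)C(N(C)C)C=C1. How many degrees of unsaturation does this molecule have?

Atom tally by fragment:
  cyclohexene ring core → C:6 H:10
  (− 3 ring H displaced by substituents)
  + OC2H5 → C:2 H:5 O:1
  + I → I:1
  + N(CH3)2 → N:1 C:2 H:6
Element totals:
  C: 10
  H: 18
  I: 1
  N: 1
  O: 1
Molecular formula: C10H18INO.
DoU = (2C + 2 + N − H − X) / 2 = (2·10 + 2 + 1 − 18 − 1) / 2 = 2.

2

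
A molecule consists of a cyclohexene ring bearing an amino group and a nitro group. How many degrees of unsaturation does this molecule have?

3

Atom tally by fragment:
  cyclohexene ring core → C:6 H:10
  (− 2 ring H displaced by substituents)
  + NH2 → N:1 H:2
  + NO2 → N:1 O:2
Element totals:
  C: 6
  H: 10
  N: 2
  O: 2
Molecular formula: C6H10N2O2.
DoU = (2C + 2 + N − H − X) / 2 = (2·6 + 2 + 2 − 10 − 0) / 2 = 3.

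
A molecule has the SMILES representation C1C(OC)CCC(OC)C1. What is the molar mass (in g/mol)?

144.21 g/mol

Atom tally by fragment:
  cyclohexane ring core → C:6 H:12
  (− 2 ring H displaced by substituents)
  + OCH3 → C:1 H:3 O:1
  + OCH3 → C:1 H:3 O:1
Element totals:
  C: 8
  H: 16
  O: 2
Molecular formula: C8H16O2.
  M = 8(12.011) + 16(1.008) + 2(15.999)
    = 96.088 + 16.128 + 31.998 = 144.214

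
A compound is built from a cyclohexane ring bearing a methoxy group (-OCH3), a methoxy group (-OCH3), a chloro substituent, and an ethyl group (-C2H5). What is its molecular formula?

C10H19ClO2

Atom tally by fragment:
  cyclohexane ring core → C:6 H:12
  (− 4 ring H displaced by substituents)
  + OCH3 → C:1 H:3 O:1
  + OCH3 → C:1 H:3 O:1
  + Cl → Cl:1
  + C2H5 → C:2 H:5
Element totals:
  C: 10
  H: 19
  Cl: 1
  O: 2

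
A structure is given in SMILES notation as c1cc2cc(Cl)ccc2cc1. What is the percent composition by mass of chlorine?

Atom tally by fragment:
  naphthalene ring system core → C:10 H:8
  (− 1 ring H displaced by substituents)
  + Cl → Cl:1
Element totals:
  C: 10
  H: 7
  Cl: 1
Molecular formula: C10H7Cl.
Molar mass = 162.616 g/mol.
Mass from Cl: 1 × 35.45 = 35.450 g/mol.
%Cl = 35.450 / 162.616 × 100 = 21.80%.

21.80%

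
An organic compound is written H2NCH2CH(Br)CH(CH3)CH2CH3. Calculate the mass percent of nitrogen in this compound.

7.78%

Atom tally by fragment:
  H2NCH2 → C:1 H:4 N:1
  CH(Br) → C:1 H:1 Br:1
  CH(CH3) → C:2 H:4
  CH2 → C:1 H:2
  CH3 → C:1 H:3
Element totals:
  C: 6
  H: 14
  Br: 1
  N: 1
Molecular formula: C6H14BrN.
Molar mass = 180.089 g/mol.
Mass from N: 1 × 14.007 = 14.007 g/mol.
%N = 14.007 / 180.089 × 100 = 7.78%.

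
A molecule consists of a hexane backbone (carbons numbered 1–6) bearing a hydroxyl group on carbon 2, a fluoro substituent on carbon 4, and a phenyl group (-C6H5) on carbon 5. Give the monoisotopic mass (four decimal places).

Atom tally by fragment:
  CH3 → C:1 H:3
  CH(OH) → C:1 H:2 O:1
  CH2 → C:1 H:2
  CH(F) → C:1 H:1 F:1
  CH(C6H5) → C:7 H:6
  CH3 → C:1 H:3
Element totals:
  C: 12
  H: 17
  F: 1
  O: 1
Molecular formula: C12H17FO.
  M = 12(12.0) + 17(1.007825) + 18.998403 + 15.994915
    = 144.000000 + 17.133025 + 18.998403 + 15.994915 = 196.126343

196.1263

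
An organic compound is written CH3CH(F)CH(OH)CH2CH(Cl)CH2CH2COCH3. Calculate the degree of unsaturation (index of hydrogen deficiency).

1

Element totals:
  C: 9
  H: 16
  Cl: 1
  F: 1
  O: 2
Molecular formula: C9H16ClFO2.
DoU = (2C + 2 + N − H − X) / 2 = (2·9 + 2 + 0 − 16 − 2) / 2 = 1.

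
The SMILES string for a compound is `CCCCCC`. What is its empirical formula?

C3H7

Atom tally by fragment:
  CH3 → C:1 H:3
  CH2 → C:1 H:2
  CH2 → C:1 H:2
  CH2 → C:1 H:2
  CH2 → C:1 H:2
  CH3 → C:1 H:3
Element totals:
  C: 6
  H: 14
Molecular formula: C6H14.
gcd of subscripts = 2; dividing each by 2:
  C: 6/2 = 3
  H: 14/2 = 7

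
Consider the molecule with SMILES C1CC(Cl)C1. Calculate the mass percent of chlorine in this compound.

Atom tally by fragment:
  cyclobutane ring core → C:4 H:8
  (− 1 ring H displaced by substituents)
  + Cl → Cl:1
Element totals:
  C: 4
  H: 7
  Cl: 1
Molecular formula: C4H7Cl.
Molar mass = 90.550 g/mol.
Mass from Cl: 1 × 35.45 = 35.450 g/mol.
%Cl = 35.450 / 90.550 × 100 = 39.15%.

39.15%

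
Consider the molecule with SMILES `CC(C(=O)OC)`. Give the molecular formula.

Atom tally by fragment:
  CH3 → C:1 H:3
  CH2COOCH3 → C:3 H:5 O:2
Element totals:
  C: 4
  H: 8
  O: 2

C4H8O2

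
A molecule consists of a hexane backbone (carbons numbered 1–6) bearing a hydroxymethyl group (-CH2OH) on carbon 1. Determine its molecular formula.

C7H16O

Atom tally by fragment:
  HOCH2CH2 → C:2 H:5 O:1
  CH2 → C:1 H:2
  CH2 → C:1 H:2
  CH2 → C:1 H:2
  CH2 → C:1 H:2
  CH3 → C:1 H:3
Element totals:
  C: 7
  H: 16
  O: 1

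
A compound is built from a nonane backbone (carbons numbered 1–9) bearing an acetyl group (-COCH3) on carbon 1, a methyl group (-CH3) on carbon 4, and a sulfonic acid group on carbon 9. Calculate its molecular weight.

264.38 g/mol

Atom tally by fragment:
  CH3COCH2 → C:3 H:5 O:1
  CH2 → C:1 H:2
  CH2 → C:1 H:2
  CH(CH3) → C:2 H:4
  CH2 → C:1 H:2
  CH2 → C:1 H:2
  CH2 → C:1 H:2
  CH2 → C:1 H:2
  CH2SO3H → C:1 H:3 S:1 O:3
Element totals:
  C: 12
  H: 24
  O: 4
  S: 1
Molecular formula: C12H24O4S.
  M = 12(12.011) + 24(1.008) + 4(15.999) + 32.06
    = 144.132 + 24.192 + 63.996 + 32.060 = 264.380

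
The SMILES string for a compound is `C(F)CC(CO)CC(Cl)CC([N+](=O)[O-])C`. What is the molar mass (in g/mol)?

Atom tally by fragment:
  FCH2 → C:1 H:2 F:1
  CH2 → C:1 H:2
  CH(CH2OH) → C:2 H:4 O:1
  CH2 → C:1 H:2
  CH(Cl) → C:1 H:1 Cl:1
  CH2 → C:1 H:2
  CH(NO2) → C:1 H:1 N:1 O:2
  CH3 → C:1 H:3
Element totals:
  C: 9
  H: 17
  Cl: 1
  F: 1
  N: 1
  O: 3
Molecular formula: C9H17ClFNO3.
  M = 9(12.011) + 17(1.008) + 35.45 + 18.998 + 14.007 + 3(15.999)
    = 108.099 + 17.136 + 35.450 + 18.998 + 14.007 + 47.997 = 241.687

241.69 g/mol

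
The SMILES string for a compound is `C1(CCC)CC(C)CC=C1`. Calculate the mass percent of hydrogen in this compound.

Atom tally by fragment:
  cyclohexene ring core → C:6 H:10
  (− 2 ring H displaced by substituents)
  + CH2CH2CH3 → C:3 H:7
  + CH3 → C:1 H:3
Element totals:
  C: 10
  H: 18
Molecular formula: C10H18.
Molar mass = 138.254 g/mol.
Mass from H: 18 × 1.008 = 18.144 g/mol.
%H = 18.144 / 138.254 × 100 = 13.12%.

13.12%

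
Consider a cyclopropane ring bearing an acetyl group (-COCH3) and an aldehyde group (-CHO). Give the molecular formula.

C6H8O2

Atom tally by fragment:
  cyclopropane ring core → C:3 H:6
  (− 2 ring H displaced by substituents)
  + COCH3 → C:2 H:3 O:1
  + CHO → C:1 H:1 O:1
Element totals:
  C: 6
  H: 8
  O: 2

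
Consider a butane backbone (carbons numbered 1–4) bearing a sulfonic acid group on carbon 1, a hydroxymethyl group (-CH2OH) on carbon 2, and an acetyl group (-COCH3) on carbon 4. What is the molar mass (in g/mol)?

210.24 g/mol

Atom tally by fragment:
  HO3SCH2 → C:1 H:3 S:1 O:3
  CH(CH2OH) → C:2 H:4 O:1
  CH2 → C:1 H:2
  CH2COCH3 → C:3 H:5 O:1
Element totals:
  C: 7
  H: 14
  O: 5
  S: 1
Molecular formula: C7H14O5S.
  M = 7(12.011) + 14(1.008) + 5(15.999) + 32.06
    = 84.077 + 14.112 + 79.995 + 32.060 = 210.244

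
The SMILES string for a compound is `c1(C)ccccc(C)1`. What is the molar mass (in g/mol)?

106.17 g/mol

Atom tally by fragment:
  benzene ring core → C:6 H:6
  (− 2 ring H displaced by substituents)
  + CH3 → C:1 H:3
  + CH3 → C:1 H:3
Element totals:
  C: 8
  H: 10
Molecular formula: C8H10.
  M = 8(12.011) + 10(1.008)
    = 96.088 + 10.080 = 106.168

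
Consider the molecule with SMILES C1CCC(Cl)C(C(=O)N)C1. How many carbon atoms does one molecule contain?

Atom tally by fragment:
  cyclohexane ring core → C:6 H:12
  (− 2 ring H displaced by substituents)
  + Cl → Cl:1
  + CONH2 → C:1 H:2 O:1 N:1
Element totals:
  C: 7
  H: 12
  Cl: 1
  N: 1
  O: 1

7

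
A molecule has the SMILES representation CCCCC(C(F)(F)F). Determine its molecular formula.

Atom tally by fragment:
  CH3 → C:1 H:3
  CH2 → C:1 H:2
  CH2 → C:1 H:2
  CH2 → C:1 H:2
  CH2CF3 → C:2 H:2 F:3
Element totals:
  C: 6
  H: 11
  F: 3

C6H11F3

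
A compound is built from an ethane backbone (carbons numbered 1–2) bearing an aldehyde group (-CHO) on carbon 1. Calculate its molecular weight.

58.08 g/mol

Atom tally by fragment:
  OHCCH2 → C:2 H:3 O:1
  CH3 → C:1 H:3
Element totals:
  C: 3
  H: 6
  O: 1
Molecular formula: C3H6O.
  M = 3(12.011) + 6(1.008) + 15.999
    = 36.033 + 6.048 + 15.999 = 58.080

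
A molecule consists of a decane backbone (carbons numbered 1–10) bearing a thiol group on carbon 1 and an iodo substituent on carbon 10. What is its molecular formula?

Atom tally by fragment:
  HSCH2 → C:1 H:3 S:1
  CH2 → C:1 H:2
  CH2 → C:1 H:2
  CH2 → C:1 H:2
  CH2 → C:1 H:2
  CH2 → C:1 H:2
  CH2 → C:1 H:2
  CH2 → C:1 H:2
  CH2 → C:1 H:2
  CH2I → C:1 H:2 I:1
Element totals:
  C: 10
  H: 21
  I: 1
  S: 1

C10H21IS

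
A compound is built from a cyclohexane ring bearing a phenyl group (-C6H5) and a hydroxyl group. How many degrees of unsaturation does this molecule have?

5

Atom tally by fragment:
  cyclohexane ring core → C:6 H:12
  (− 2 ring H displaced by substituents)
  + C6H5 → C:6 H:5
  + OH → O:1 H:1
Element totals:
  C: 12
  H: 16
  O: 1
Molecular formula: C12H16O.
DoU = (2C + 2 + N − H − X) / 2 = (2·12 + 2 + 0 − 16 − 0) / 2 = 5.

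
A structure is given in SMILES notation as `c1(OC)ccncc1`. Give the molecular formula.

C6H7NO

Atom tally by fragment:
  pyridine ring core → C:5 H:5 N:1
  (− 1 ring H displaced by substituents)
  + OCH3 → C:1 H:3 O:1
Element totals:
  C: 6
  H: 7
  N: 1
  O: 1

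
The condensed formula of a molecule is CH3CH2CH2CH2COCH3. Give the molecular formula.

Atom tally by fragment:
  CH3 → C:1 H:3
  CH2 → C:1 H:2
  CH2 → C:1 H:2
  CH2COCH3 → C:3 H:5 O:1
Element totals:
  C: 6
  H: 12
  O: 1

C6H12O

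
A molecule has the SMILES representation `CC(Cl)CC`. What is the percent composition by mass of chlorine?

Atom tally by fragment:
  CH3 → C:1 H:3
  CH(Cl) → C:1 H:1 Cl:1
  CH2 → C:1 H:2
  CH3 → C:1 H:3
Element totals:
  C: 4
  H: 9
  Cl: 1
Molecular formula: C4H9Cl.
Molar mass = 92.566 g/mol.
Mass from Cl: 1 × 35.45 = 35.450 g/mol.
%Cl = 35.450 / 92.566 × 100 = 38.30%.

38.30%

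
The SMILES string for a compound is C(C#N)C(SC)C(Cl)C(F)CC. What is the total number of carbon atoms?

8

Atom tally by fragment:
  NCCH2 → C:2 H:2 N:1
  CH(SCH3) → C:2 H:4 S:1
  CH(Cl) → C:1 H:1 Cl:1
  CH(F) → C:1 H:1 F:1
  CH2 → C:1 H:2
  CH3 → C:1 H:3
Element totals:
  C: 8
  H: 13
  Cl: 1
  F: 1
  N: 1
  S: 1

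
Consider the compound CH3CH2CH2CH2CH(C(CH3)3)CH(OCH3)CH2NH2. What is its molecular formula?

C12H27NO

Atom tally by fragment:
  CH3 → C:1 H:3
  CH2 → C:1 H:2
  CH2 → C:1 H:2
  CH2 → C:1 H:2
  CH(C(CH3)3) → C:5 H:10
  CH(OCH3) → C:2 H:4 O:1
  CH2NH2 → C:1 H:4 N:1
Element totals:
  C: 12
  H: 27
  N: 1
  O: 1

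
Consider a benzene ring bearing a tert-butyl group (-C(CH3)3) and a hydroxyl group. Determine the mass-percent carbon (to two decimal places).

Atom tally by fragment:
  benzene ring core → C:6 H:6
  (− 2 ring H displaced by substituents)
  + C(CH3)3 → C:4 H:9
  + OH → O:1 H:1
Element totals:
  C: 10
  H: 14
  O: 1
Molecular formula: C10H14O.
Molar mass = 150.221 g/mol.
Mass from C: 10 × 12.011 = 120.110 g/mol.
%C = 120.110 / 150.221 × 100 = 79.96%.

79.96%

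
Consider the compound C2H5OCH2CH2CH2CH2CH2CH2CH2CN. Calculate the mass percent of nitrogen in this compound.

8.28%

Atom tally by fragment:
  C2H5OCH2 → C:3 H:7 O:1
  CH2 → C:1 H:2
  CH2 → C:1 H:2
  CH2 → C:1 H:2
  CH2 → C:1 H:2
  CH2 → C:1 H:2
  CH2CN → C:2 H:2 N:1
Element totals:
  C: 10
  H: 19
  N: 1
  O: 1
Molecular formula: C10H19NO.
Molar mass = 169.268 g/mol.
Mass from N: 1 × 14.007 = 14.007 g/mol.
%N = 14.007 / 169.268 × 100 = 8.28%.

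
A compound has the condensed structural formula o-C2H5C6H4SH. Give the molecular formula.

Atom tally by fragment:
  benzene ring core → C:6 H:6
  (− 2 ring H displaced by substituents)
  + C2H5 → C:2 H:5
  + SH → S:1 H:1
Element totals:
  C: 8
  H: 10
  S: 1

C8H10S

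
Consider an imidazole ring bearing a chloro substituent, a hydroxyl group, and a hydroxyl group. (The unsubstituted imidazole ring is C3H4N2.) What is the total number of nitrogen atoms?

Atom tally by fragment:
  imidazole ring core → C:3 H:4 N:2
  (− 3 ring H displaced by substituents)
  + Cl → Cl:1
  + OH → O:1 H:1
  + OH → O:1 H:1
Element totals:
  C: 3
  H: 3
  Cl: 1
  N: 2
  O: 2

2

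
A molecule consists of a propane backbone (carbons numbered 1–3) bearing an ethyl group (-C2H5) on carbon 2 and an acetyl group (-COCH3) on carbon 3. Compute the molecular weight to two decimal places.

Atom tally by fragment:
  CH3 → C:1 H:3
  CH(C2H5) → C:3 H:6
  CH2COCH3 → C:3 H:5 O:1
Element totals:
  C: 7
  H: 14
  O: 1
Molecular formula: C7H14O.
  M = 7(12.011) + 14(1.008) + 15.999
    = 84.077 + 14.112 + 15.999 = 114.188

114.19 g/mol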